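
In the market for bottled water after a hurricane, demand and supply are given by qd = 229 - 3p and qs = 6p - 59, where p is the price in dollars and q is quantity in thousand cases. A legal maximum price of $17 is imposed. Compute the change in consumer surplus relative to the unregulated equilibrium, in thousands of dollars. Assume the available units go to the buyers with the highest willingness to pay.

Equilibrium: 229 - 3p = 6p - 59, so 288 = 9p and p* = 32, q* = 133.
Since 17 < 32, the ceiling is binding.
At p = 17: qd = 229 - 3·17 = 178 and qs = 6·17 - 59 = 43.
Consumer surplus without the control is ½ · (229/3 - 32) · 133 = 17689/6.
With the ceiling, 43 units are sold at 17 (assume they go to the highest-value buyers). The demand price at q = 43 is 62, so CS = ½ · [(229/3 - 17) + (62 - 17)] · 43 = 13459/6.
Change in consumer surplus = 13459/6 - 17689/6 = -705.

-705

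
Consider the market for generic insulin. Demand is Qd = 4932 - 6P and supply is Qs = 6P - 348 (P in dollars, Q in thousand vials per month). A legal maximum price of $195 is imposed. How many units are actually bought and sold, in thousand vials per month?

822

In a free market, 4932 - 6P = 6P - 348 gives the equilibrium P* = 440, Q* = 2292.
The ceiling of 195 is below the equilibrium price 440, so it binds.
At P = 195: Qd = 4932 - 6·195 = 3762 and Qs = 6·195 - 348 = 822.
The quantity actually transacted is the short side, supply: 822.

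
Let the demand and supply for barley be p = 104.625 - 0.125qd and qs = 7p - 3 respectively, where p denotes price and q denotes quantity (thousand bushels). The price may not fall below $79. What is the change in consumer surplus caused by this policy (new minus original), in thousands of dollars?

Rearranging demand gives qd = 837 - 8p. Equilibrium: 837 - 8p = 7p - 3, so 840 = 15p and p* = 56, q* = 389.
Because the floor (79) lies above the market-clearing price, it is binding.
At p = 79: qd = 837 - 8·79 = 205 and qs = 7·79 - 3 = 550.
Consumer surplus without the control is ½ · (104.625 - 56) · 389 = 9457.5625.
With the floor, consumers buy 205 units at 79, so CS = ½ · (104.625 - 79) · 205 = 2626.5625.
Change in consumer surplus = 2626.5625 - 9457.5625 = -6831.

-6831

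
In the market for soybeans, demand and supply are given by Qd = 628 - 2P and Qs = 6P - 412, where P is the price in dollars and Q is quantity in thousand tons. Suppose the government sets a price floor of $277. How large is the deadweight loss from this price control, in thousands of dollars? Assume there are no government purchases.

Without the control the market clears where 628 - 2P = 6P - 412, i.e. P* = 130 and Q* = 368.
Because the floor (277) lies above the market-clearing price, it is binding.
At P = 277: Qd = 628 - 2·277 = 74 and Qs = 6·277 - 412 = 1250.
Quantity traded falls to 74. At Q = 74 the demand price is (628 - 74)/2 = 277 and the supply price is (412 + 74)/6 = 81.
Deadweight loss = ½ · (277 - 81) · (368 - 74) = ½ · 196 · 294 = 28812.

28812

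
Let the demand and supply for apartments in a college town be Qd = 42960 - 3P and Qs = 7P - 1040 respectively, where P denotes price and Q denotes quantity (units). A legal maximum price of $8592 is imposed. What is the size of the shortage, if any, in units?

0

In a free market, 42960 - 3P = 7P - 1040 gives the equilibrium P* = 4400, Q* = 29760.
The ceiling of 8592 is above the equilibrium price 4400, so it is not binding; the market clears at P* = 4400, Q* = 29760.
Since the control does not bind, there is no shortage.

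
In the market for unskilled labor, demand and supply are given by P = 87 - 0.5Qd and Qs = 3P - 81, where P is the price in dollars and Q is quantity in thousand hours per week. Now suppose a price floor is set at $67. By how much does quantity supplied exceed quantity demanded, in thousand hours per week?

Rearranging demand gives Qd = 174 - 2P. In a free market, 174 - 2P = 3P - 81 gives the equilibrium P* = 51, Q* = 72.
Since 67 > 51, the floor is binding.
At P = 67: Qd = 174 - 2·67 = 40 and Qs = 3·67 - 81 = 120.
Surplus = Qs - Qd = 120 - 40 = 80.

80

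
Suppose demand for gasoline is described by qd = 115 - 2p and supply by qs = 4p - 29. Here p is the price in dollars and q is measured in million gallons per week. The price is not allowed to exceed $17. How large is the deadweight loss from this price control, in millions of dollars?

294

Setting quantity demanded equal to quantity supplied, 115 - 2p = 4p - 29, gives p* = 24 and q* = 67.
Since 17 < 24, the ceiling is binding.
At p = 17: qd = 115 - 2·17 = 81 and qs = 4·17 - 29 = 39.
Quantity traded falls to 39. At q = 39 the demand price is (115 - 39)/2 = 38 and the supply price is (29 + 39)/4 = 17.
Deadweight loss = ½ · (38 - 17) · (67 - 39) = ½ · 21 · 28 = 294.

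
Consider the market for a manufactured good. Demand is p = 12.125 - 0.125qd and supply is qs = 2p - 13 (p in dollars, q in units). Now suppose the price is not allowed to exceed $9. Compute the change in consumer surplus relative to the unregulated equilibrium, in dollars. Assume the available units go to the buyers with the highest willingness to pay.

9

Rearranging demand gives qd = 97 - 8p. Without the control the market clears where 97 - 8p = 2p - 13, i.e. p* = 11 and q* = 9.
Because the ceiling (9) lies below the market-clearing price, it is binding.
At p = 9: qd = 97 - 8·9 = 25 and qs = 2·9 - 13 = 5.
Consumer surplus without the control is ½ · (12.125 - 11) · 9 = 5.0625.
With the ceiling, 5 units are sold at 9 (assume they go to the highest-value buyers). The demand price at q = 5 is 11.5, so CS = ½ · [(12.125 - 9) + (11.5 - 9)] · 5 = 14.0625.
Change in consumer surplus = 14.0625 - 5.0625 = 9.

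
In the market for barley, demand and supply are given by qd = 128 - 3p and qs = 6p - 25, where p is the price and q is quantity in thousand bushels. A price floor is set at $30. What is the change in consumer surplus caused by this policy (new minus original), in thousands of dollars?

Without the control the market clears where 128 - 3p = 6p - 25, i.e. p* = 17 and q* = 77.
The floor of 30 is above the equilibrium price 17, so it binds.
At p = 30: qd = 128 - 3·30 = 38 and qs = 6·30 - 25 = 155.
Consumer surplus without the control is ½ · (128/3 - 17) · 77 = 5929/6.
With the floor, consumers buy 38 units at 30, so CS = ½ · (128/3 - 30) · 38 = 722/3.
Change in consumer surplus = 722/3 - 5929/6 = -747.5.

-747.5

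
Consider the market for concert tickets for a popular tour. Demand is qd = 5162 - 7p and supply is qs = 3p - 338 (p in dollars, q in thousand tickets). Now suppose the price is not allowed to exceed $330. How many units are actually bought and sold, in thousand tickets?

Without the control the market clears where 5162 - 7p = 3p - 338, i.e. p* = 550 and q* = 1312.
The ceiling of 330 is below the equilibrium price 550, so it binds.
At p = 330: qd = 5162 - 7·330 = 2852 and qs = 3·330 - 338 = 652.
The quantity actually transacted is the short side, supply: 652.

652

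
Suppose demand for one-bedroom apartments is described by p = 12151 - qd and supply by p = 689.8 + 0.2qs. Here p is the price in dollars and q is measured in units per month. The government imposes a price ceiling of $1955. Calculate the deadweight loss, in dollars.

6240375

Rearranging demand gives qd = 12151 - p; rearranging supply gives qs = 5p - 3449. Equilibrium: 12151 - p = 5p - 3449, so 15600 = 6p and p* = 2600, q* = 9551.
Because the ceiling (1955) lies below the market-clearing price, it is binding.
At p = 1955: qd = 12151 - 1955 = 10196 and qs = 5·1955 - 3449 = 6326.
Quantity traded falls to 6326. At q = 6326 the demand price is 12151 - 6326 = 5825 and the supply price is (3449 + 6326)/5 = 1955.
Deadweight loss = ½ · (5825 - 1955) · (9551 - 6326) = ½ · 3870 · 3225 = 6240375.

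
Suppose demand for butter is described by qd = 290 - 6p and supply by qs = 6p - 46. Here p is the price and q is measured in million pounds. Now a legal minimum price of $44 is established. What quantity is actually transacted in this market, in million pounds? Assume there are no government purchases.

In a free market, 290 - 6p = 6p - 46 gives the equilibrium p* = 28, q* = 122.
Because the floor (44) lies above the market-clearing price, it is binding.
At p = 44: qd = 290 - 6·44 = 26 and qs = 6·44 - 46 = 218.
The quantity actually transacted is the short side, demand: 26.

26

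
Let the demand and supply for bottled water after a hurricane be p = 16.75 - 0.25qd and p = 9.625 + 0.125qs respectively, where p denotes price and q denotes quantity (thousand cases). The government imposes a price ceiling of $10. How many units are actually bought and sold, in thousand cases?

Rearranging demand gives qd = 67 - 4p; rearranging supply gives qs = 8p - 77. Without the control the market clears where 67 - 4p = 8p - 77, i.e. p* = 12 and q* = 19.
Since 10 < 12, the ceiling is binding.
At p = 10: qd = 67 - 4·10 = 27 and qs = 8·10 - 77 = 3.
The quantity actually transacted is the short side, supply: 3.

3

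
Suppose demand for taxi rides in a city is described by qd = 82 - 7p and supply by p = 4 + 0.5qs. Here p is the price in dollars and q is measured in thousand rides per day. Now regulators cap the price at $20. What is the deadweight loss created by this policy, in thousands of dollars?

Rearranging supply gives qs = 2p - 8. In a free market, 82 - 7p = 2p - 8 gives the equilibrium p* = 10, q* = 12.
The ceiling of 20 is above the equilibrium price 10, so it is not binding; the market clears at p* = 10, q* = 12.
Since the control does not bind, no trades are prevented and deadweight loss is zero.

0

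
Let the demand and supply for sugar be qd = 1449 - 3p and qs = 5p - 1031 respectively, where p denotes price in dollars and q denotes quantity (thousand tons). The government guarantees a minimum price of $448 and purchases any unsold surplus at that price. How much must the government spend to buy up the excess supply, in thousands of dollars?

In a free market, 1449 - 3p = 5p - 1031 gives the equilibrium p* = 310, q* = 519.
The floor of 448 is above the equilibrium price 310, so it binds.
At p = 448: qd = 1449 - 3·448 = 105 and qs = 5·448 - 1031 = 1209.
Surplus = qs - qd = 1104.
Government expenditure = surplus × support price = 1104 × 448 = 494592.

494592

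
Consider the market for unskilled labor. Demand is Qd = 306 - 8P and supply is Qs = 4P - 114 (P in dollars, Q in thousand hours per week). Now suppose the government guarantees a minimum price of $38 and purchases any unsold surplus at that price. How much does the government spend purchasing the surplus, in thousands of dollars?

1368

Setting quantity demanded equal to quantity supplied, 306 - 8P = 4P - 114, gives P* = 35 and Q* = 26.
Because the floor (38) lies above the market-clearing price, it is binding.
At P = 38: Qd = 306 - 8·38 = 2 and Qs = 4·38 - 114 = 38.
Surplus = Qs - Qd = 36.
Government expenditure = surplus × support price = 36 × 38 = 1368.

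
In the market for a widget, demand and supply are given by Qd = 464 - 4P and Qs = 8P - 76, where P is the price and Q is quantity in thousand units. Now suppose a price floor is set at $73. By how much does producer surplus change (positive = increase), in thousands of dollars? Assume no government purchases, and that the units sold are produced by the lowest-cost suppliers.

In a free market, 464 - 4P = 8P - 76 gives the equilibrium P* = 45, Q* = 284.
The floor of 73 is above the equilibrium price 45, so it binds.
At P = 73: Qd = 464 - 4·73 = 172 and Qs = 8·73 - 76 = 508.
Producer surplus without the control is ½ · (45 - 9.5) · 284 = 5041.
With the floor, 172 units are sold at 73. The supply price at Q = 172 is 31, so PS = ½ · [(73 - 9.5) + (73 - 31)] · 172 = 9073.
Change in producer surplus = 9073 - 5041 = 4032.

4032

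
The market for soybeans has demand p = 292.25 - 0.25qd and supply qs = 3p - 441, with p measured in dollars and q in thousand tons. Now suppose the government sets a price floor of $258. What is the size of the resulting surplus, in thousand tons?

196

Rearranging demand gives qd = 1169 - 4p. Setting quantity demanded equal to quantity supplied, 1169 - 4p = 3p - 441, gives p* = 230 and q* = 249.
The floor of 258 is above the equilibrium price 230, so it binds.
At p = 258: qd = 1169 - 4·258 = 137 and qs = 3·258 - 441 = 333.
Surplus = qs - qd = 333 - 137 = 196.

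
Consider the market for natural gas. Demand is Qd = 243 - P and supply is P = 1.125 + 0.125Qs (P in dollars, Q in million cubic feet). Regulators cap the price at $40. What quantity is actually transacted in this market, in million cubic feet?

Rearranging supply gives Qs = 8P - 9. In a free market, 243 - P = 8P - 9 gives the equilibrium P* = 28, Q* = 215.
Since 40 is above P* = 28, the ceiling does not bind and the free-market outcome prevails.

215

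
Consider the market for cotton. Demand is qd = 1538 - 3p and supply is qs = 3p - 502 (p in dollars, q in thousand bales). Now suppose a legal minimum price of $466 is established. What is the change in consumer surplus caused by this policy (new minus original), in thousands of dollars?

-41454

Equilibrium: 1538 - 3p = 3p - 502, so 2040 = 6p and p* = 340, q* = 518.
Since 466 > 340, the floor is binding.
At p = 466: qd = 1538 - 3·466 = 140 and qs = 3·466 - 502 = 896.
Consumer surplus without the control is ½ · (1538/3 - 340) · 518 = 134162/3.
With the floor, consumers buy 140 units at 466, so CS = ½ · (1538/3 - 466) · 140 = 9800/3.
Change in consumer surplus = 9800/3 - 134162/3 = -41454.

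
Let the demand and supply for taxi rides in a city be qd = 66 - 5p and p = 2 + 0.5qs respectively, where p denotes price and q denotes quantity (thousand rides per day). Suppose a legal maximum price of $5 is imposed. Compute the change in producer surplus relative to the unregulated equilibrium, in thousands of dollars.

-55

Rearranging supply gives qs = 2p - 4. Equilibrium: 66 - 5p = 2p - 4, so 70 = 7p and p* = 10, q* = 16.
Since 5 < 10, the ceiling is binding.
At p = 5: qd = 66 - 5·5 = 41 and qs = 2·5 - 4 = 6.
Producer surplus without the control is ½ · (10 - 2) · 16 = 64.
With the ceiling, producers sell 6 units at 5, so PS = ½ · (5 - 2) · 6 = 9.
Change in producer surplus = 9 - 64 = -55.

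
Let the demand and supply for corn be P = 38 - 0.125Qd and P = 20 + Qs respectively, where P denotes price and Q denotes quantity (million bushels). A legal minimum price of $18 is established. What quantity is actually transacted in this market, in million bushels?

16

Rearranging demand gives Qd = 304 - 8P; rearranging supply gives Qs = P - 20. In a free market, 304 - 8P = P - 20 gives the equilibrium P* = 36, Q* = 16.
Since 18 is below P* = 36, the floor does not bind and the free-market outcome prevails.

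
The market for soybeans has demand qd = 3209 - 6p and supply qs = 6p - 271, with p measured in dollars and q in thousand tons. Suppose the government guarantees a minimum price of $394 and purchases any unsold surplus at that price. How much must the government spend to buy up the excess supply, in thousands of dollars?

491712

Setting quantity demanded equal to quantity supplied, 3209 - 6p = 6p - 271, gives p* = 290 and q* = 1469.
Since 394 > 290, the floor is binding.
At p = 394: qd = 3209 - 6·394 = 845 and qs = 6·394 - 271 = 2093.
Surplus = qs - qd = 1248.
Government expenditure = surplus × support price = 1248 × 394 = 491712.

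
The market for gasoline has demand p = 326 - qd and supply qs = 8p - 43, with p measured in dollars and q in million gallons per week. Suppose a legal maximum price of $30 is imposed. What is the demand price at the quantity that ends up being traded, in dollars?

Rearranging demand gives qd = 326 - p. In a free market, 326 - p = 8p - 43 gives the equilibrium p* = 41, q* = 285.
The ceiling of 30 is below the equilibrium price 41, so it binds.
At p = 30: qd = 326 - 30 = 296 and qs = 8·30 - 43 = 197.
Only 197 units reach the market. On the demand curve, the marginal buyer's willingness to pay at q = 197 is (326 - 197) = 129.

129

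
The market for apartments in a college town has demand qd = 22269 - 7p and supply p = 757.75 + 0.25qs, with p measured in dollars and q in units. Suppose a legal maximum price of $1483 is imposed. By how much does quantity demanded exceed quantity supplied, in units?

8987

Rearranging supply gives qs = 4p - 3031. Setting quantity demanded equal to quantity supplied, 22269 - 7p = 4p - 3031, gives p* = 2300 and q* = 6169.
The ceiling of 1483 is below the equilibrium price 2300, so it binds.
At p = 1483: qd = 22269 - 7·1483 = 11888 and qs = 4·1483 - 3031 = 2901.
Shortage = qd - qs = 11888 - 2901 = 8987.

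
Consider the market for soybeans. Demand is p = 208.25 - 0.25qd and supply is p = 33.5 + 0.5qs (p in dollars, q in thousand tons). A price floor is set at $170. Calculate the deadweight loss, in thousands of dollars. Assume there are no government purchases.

2400

Rearranging demand gives qd = 833 - 4p; rearranging supply gives qs = 2p - 67. Setting quantity demanded equal to quantity supplied, 833 - 4p = 2p - 67, gives p* = 150 and q* = 233.
The floor of 170 is above the equilibrium price 150, so it binds.
At p = 170: qd = 833 - 4·170 = 153 and qs = 2·170 - 67 = 273.
Quantity traded falls to 153. At q = 153 the demand price is (833 - 153)/4 = 170 and the supply price is (67 + 153)/2 = 110.
Deadweight loss = ½ · (170 - 110) · (233 - 153) = ½ · 60 · 80 = 2400.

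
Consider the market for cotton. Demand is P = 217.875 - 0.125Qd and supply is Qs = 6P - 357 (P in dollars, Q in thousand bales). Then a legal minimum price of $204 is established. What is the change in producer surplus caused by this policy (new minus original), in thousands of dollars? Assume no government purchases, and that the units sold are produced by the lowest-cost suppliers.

-9558

Rearranging demand gives Qd = 1743 - 8P. Setting quantity demanded equal to quantity supplied, 1743 - 8P = 6P - 357, gives P* = 150 and Q* = 543.
Because the floor (204) lies above the market-clearing price, it is binding.
At P = 204: Qd = 1743 - 8·204 = 111 and Qs = 6·204 - 357 = 867.
Producer surplus without the control is ½ · (150 - 59.5) · 543 = 24570.75.
With the floor, 111 units are sold at 204. The supply price at Q = 111 is 78, so PS = ½ · [(204 - 59.5) + (204 - 78)] · 111 = 15012.75.
Change in producer surplus = 15012.75 - 24570.75 = -9558.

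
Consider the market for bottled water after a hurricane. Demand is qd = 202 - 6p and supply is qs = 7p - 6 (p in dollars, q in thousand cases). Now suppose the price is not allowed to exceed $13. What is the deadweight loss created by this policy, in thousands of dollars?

68.25

In a free market, 202 - 6p = 7p - 6 gives the equilibrium p* = 16, q* = 106.
Since 13 < 16, the ceiling is binding.
At p = 13: qd = 202 - 6·13 = 124 and qs = 7·13 - 6 = 85.
Quantity traded falls to 85. At q = 85 the demand price is (202 - 85)/6 = 19.5 and the supply price is (6 + 85)/7 = 13.
Deadweight loss = ½ · (19.5 - 13) · (106 - 85) = ½ · 6.5 · 21 = 68.25.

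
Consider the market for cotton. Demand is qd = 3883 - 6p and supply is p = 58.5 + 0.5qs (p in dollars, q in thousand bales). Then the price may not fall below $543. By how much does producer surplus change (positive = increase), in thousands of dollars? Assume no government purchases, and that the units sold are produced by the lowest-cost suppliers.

10234

Rearranging supply gives qs = 2p - 117. Setting quantity demanded equal to quantity supplied, 3883 - 6p = 2p - 117, gives p* = 500 and q* = 883.
Since 543 > 500, the floor is binding.
At p = 543: qd = 3883 - 6·543 = 625 and qs = 2·543 - 117 = 969.
Producer surplus without the control is ½ · (500 - 58.5) · 883 = 194922.25.
With the floor, 625 units are sold at 543. The supply price at q = 625 is 371, so PS = ½ · [(543 - 58.5) + (543 - 371)] · 625 = 205156.25.
Change in producer surplus = 205156.25 - 194922.25 = 10234.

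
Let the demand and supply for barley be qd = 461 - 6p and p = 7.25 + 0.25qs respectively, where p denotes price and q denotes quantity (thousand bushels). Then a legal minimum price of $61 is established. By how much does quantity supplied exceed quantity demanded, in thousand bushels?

120

Rearranging supply gives qs = 4p - 29. Setting quantity demanded equal to quantity supplied, 461 - 6p = 4p - 29, gives p* = 49 and q* = 167.
Since 61 > 49, the floor is binding.
At p = 61: qd = 461 - 6·61 = 95 and qs = 4·61 - 29 = 215.
Surplus = qs - qd = 215 - 95 = 120.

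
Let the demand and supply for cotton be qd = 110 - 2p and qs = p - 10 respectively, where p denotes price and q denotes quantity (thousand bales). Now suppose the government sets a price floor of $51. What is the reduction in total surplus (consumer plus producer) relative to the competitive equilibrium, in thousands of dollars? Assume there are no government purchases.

363

In a free market, 110 - 2p = p - 10 gives the equilibrium p* = 40, q* = 30.
Because the floor (51) lies above the market-clearing price, it is binding.
At p = 51: qd = 110 - 2·51 = 8 and qs = 51 - 10 = 41.
Quantity traded falls to 8. At q = 8 the demand price is (110 - 8)/2 = 51 and the supply price is 10 + 8 = 18.
Deadweight loss = ½ · (51 - 18) · (30 - 8) = ½ · 33 · 22 = 363.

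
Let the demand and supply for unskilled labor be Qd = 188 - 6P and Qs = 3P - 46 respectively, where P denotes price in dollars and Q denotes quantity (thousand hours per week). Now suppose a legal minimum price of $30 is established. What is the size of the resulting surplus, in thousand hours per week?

36

In a free market, 188 - 6P = 3P - 46 gives the equilibrium P* = 26, Q* = 32.
Since 30 > 26, the floor is binding.
At P = 30: Qd = 188 - 6·30 = 8 and Qs = 3·30 - 46 = 44.
Surplus = Qs - Qd = 44 - 8 = 36.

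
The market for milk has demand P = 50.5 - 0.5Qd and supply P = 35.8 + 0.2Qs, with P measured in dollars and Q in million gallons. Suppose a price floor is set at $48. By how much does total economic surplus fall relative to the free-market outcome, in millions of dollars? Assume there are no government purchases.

Rearranging demand gives Qd = 101 - 2P; rearranging supply gives Qs = 5P - 179. Equilibrium: 101 - 2P = 5P - 179, so 280 = 7P and P* = 40, Q* = 21.
The floor of 48 is above the equilibrium price 40, so it binds.
At P = 48: Qd = 101 - 2·48 = 5 and Qs = 5·48 - 179 = 61.
Quantity traded falls to 5. At Q = 5 the demand price is (101 - 5)/2 = 48 and the supply price is (179 + 5)/5 = 36.8.
Deadweight loss = ½ · (48 - 36.8) · (21 - 5) = ½ · 11.2 · 16 = 89.6.

89.6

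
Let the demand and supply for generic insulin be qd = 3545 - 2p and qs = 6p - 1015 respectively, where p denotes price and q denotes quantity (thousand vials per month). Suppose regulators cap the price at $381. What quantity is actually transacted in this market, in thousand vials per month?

1271

Setting quantity demanded equal to quantity supplied, 3545 - 2p = 6p - 1015, gives p* = 570 and q* = 2405.
The ceiling of 381 is below the equilibrium price 570, so it binds.
At p = 381: qd = 3545 - 2·381 = 2783 and qs = 6·381 - 1015 = 1271.
The quantity actually transacted is the short side, supply: 1271.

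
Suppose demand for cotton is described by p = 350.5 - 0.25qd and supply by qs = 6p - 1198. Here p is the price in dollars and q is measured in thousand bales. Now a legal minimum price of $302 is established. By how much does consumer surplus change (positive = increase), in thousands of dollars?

Rearranging demand gives qd = 1402 - 4p. Equilibrium: 1402 - 4p = 6p - 1198, so 2600 = 10p and p* = 260, q* = 362.
Because the floor (302) lies above the market-clearing price, it is binding.
At p = 302: qd = 1402 - 4·302 = 194 and qs = 6·302 - 1198 = 614.
Consumer surplus without the control is ½ · (350.5 - 260) · 362 = 16380.5.
With the floor, consumers buy 194 units at 302, so CS = ½ · (350.5 - 302) · 194 = 4704.5.
Change in consumer surplus = 4704.5 - 16380.5 = -11676.

-11676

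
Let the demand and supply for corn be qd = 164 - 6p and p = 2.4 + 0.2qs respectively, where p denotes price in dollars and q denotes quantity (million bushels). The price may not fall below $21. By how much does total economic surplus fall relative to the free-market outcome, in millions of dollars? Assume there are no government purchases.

165

Rearranging supply gives qs = 5p - 12. In a free market, 164 - 6p = 5p - 12 gives the equilibrium p* = 16, q* = 68.
The floor of 21 is above the equilibrium price 16, so it binds.
At p = 21: qd = 164 - 6·21 = 38 and qs = 5·21 - 12 = 93.
Quantity traded falls to 38. At q = 38 the demand price is (164 - 38)/6 = 21 and the supply price is (12 + 38)/5 = 10.
Deadweight loss = ½ · (21 - 10) · (68 - 38) = ½ · 11 · 30 = 165.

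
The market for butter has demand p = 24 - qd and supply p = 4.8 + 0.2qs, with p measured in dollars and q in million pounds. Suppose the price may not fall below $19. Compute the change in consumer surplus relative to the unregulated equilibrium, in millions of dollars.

-115.5

Rearranging demand gives qd = 24 - p; rearranging supply gives qs = 5p - 24. Equilibrium: 24 - p = 5p - 24, so 48 = 6p and p* = 8, q* = 16.
The floor of 19 is above the equilibrium price 8, so it binds.
At p = 19: qd = 24 - 19 = 5 and qs = 5·19 - 24 = 71.
Consumer surplus without the control is ½ · (24 - 8) · 16 = 128.
With the floor, consumers buy 5 units at 19, so CS = ½ · (24 - 19) · 5 = 12.5.
Change in consumer surplus = 12.5 - 128 = -115.5.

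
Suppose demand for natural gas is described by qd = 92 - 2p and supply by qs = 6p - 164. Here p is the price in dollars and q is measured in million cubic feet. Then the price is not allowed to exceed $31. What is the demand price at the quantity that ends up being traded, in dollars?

In a free market, 92 - 2p = 6p - 164 gives the equilibrium p* = 32, q* = 28.
Because the ceiling (31) lies below the market-clearing price, it is binding.
At p = 31: qd = 92 - 2·31 = 30 and qs = 6·31 - 164 = 22.
Only 22 units reach the market. On the demand curve, the marginal buyer's willingness to pay at q = 22 is (92 - 22)/2 = 35.

35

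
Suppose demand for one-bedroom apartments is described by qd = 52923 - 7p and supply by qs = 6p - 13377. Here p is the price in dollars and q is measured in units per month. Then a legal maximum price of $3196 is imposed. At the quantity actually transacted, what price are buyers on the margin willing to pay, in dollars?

Setting quantity demanded equal to quantity supplied, 52923 - 7p = 6p - 13377, gives p* = 5100 and q* = 17223.
Because the ceiling (3196) lies below the market-clearing price, it is binding.
At p = 3196: qd = 52923 - 7·3196 = 30551 and qs = 6·3196 - 13377 = 5799.
Only 5799 units reach the market. On the demand curve, the marginal buyer's willingness to pay at q = 5799 is (52923 - 5799)/7 = 6732.

6732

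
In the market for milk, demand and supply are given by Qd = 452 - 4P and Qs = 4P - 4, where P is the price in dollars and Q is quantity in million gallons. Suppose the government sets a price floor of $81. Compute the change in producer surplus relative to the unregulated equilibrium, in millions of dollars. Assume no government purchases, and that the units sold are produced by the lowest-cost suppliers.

1920

In a free market, 452 - 4P = 4P - 4 gives the equilibrium P* = 57, Q* = 224.
Because the floor (81) lies above the market-clearing price, it is binding.
At P = 81: Qd = 452 - 4·81 = 128 and Qs = 4·81 - 4 = 320.
Producer surplus without the control is ½ · (57 - 1) · 224 = 6272.
With the floor, 128 units are sold at 81. The supply price at Q = 128 is 33, so PS = ½ · [(81 - 1) + (81 - 33)] · 128 = 8192.
Change in producer surplus = 8192 - 6272 = 1920.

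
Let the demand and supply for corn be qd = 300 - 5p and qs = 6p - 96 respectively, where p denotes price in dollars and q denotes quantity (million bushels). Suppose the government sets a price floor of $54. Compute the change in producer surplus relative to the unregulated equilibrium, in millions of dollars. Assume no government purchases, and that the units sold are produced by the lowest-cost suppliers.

-135

Without the control the market clears where 300 - 5p = 6p - 96, i.e. p* = 36 and q* = 120.
Because the floor (54) lies above the market-clearing price, it is binding.
At p = 54: qd = 300 - 5·54 = 30 and qs = 6·54 - 96 = 228.
Producer surplus without the control is ½ · (36 - 16) · 120 = 1200.
With the floor, 30 units are sold at 54. The supply price at q = 30 is 21, so PS = ½ · [(54 - 16) + (54 - 21)] · 30 = 1065.
Change in producer surplus = 1065 - 1200 = -135.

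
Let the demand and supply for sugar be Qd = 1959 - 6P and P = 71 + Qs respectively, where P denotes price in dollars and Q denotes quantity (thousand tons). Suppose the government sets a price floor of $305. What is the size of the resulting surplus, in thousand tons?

Rearranging supply gives Qs = P - 71. Setting quantity demanded equal to quantity supplied, 1959 - 6P = P - 71, gives P* = 290 and Q* = 219.
Since 305 > 290, the floor is binding.
At P = 305: Qd = 1959 - 6·305 = 129 and Qs = 305 - 71 = 234.
Surplus = Qs - Qd = 234 - 129 = 105.

105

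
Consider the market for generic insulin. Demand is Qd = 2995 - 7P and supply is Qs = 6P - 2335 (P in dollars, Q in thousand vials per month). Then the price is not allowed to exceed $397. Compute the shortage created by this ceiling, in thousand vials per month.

Without the control the market clears where 2995 - 7P = 6P - 2335, i.e. P* = 410 and Q* = 125.
Since 397 < 410, the ceiling is binding.
At P = 397: Qd = 2995 - 7·397 = 216 and Qs = 6·397 - 2335 = 47.
Shortage = Qd - Qs = 216 - 47 = 169.

169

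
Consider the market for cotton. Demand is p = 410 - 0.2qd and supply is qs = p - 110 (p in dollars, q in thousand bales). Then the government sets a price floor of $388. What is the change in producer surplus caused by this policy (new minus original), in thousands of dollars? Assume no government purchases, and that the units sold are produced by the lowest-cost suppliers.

-6720

Rearranging demand gives qd = 2050 - 5p. Setting quantity demanded equal to quantity supplied, 2050 - 5p = p - 110, gives p* = 360 and q* = 250.
The floor of 388 is above the equilibrium price 360, so it binds.
At p = 388: qd = 2050 - 5·388 = 110 and qs = 388 - 110 = 278.
Producer surplus without the control is ½ · (360 - 110) · 250 = 31250.
With the floor, 110 units are sold at 388. The supply price at q = 110 is 220, so PS = ½ · [(388 - 110) + (388 - 220)] · 110 = 24530.
Change in producer surplus = 24530 - 31250 = -6720.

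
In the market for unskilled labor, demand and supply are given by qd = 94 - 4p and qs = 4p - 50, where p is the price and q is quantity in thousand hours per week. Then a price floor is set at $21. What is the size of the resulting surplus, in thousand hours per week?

Setting quantity demanded equal to quantity supplied, 94 - 4p = 4p - 50, gives p* = 18 and q* = 22.
The floor of 21 is above the equilibrium price 18, so it binds.
At p = 21: qd = 94 - 4·21 = 10 and qs = 4·21 - 50 = 34.
Surplus = qs - qd = 34 - 10 = 24.

24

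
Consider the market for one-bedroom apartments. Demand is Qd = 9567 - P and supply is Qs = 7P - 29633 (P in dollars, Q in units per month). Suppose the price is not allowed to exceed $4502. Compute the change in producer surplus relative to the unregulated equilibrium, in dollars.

Setting quantity demanded equal to quantity supplied, 9567 - P = 7P - 29633, gives P* = 4900 and Q* = 4667.
Since 4502 < 4900, the ceiling is binding.
At P = 4502: Qd = 9567 - 4502 = 5065 and Qs = 7·4502 - 29633 = 1881.
Producer surplus without the control is ½ · (4900 - 29633/7) · 4667 = 21780889/14.
With the ceiling, producers sell 1881 units at 4502, so PS = ½ · (4502 - 29633/7) · 1881 = 3538161/14.
Change in producer surplus = 3538161/14 - 21780889/14 = -1303052.

-1303052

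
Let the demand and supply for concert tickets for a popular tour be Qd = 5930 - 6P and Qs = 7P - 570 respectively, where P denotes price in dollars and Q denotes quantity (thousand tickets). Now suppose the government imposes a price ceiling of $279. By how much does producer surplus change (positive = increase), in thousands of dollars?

Equilibrium: 5930 - 6P = 7P - 570, so 6500 = 13P and P* = 500, Q* = 2930.
Since 279 < 500, the ceiling is binding.
At P = 279: Qd = 5930 - 6·279 = 4256 and Qs = 7·279 - 570 = 1383.
Producer surplus without the control is ½ · (500 - 570/7) · 2930 = 4292450/7.
With the ceiling, producers sell 1383 units at 279, so PS = ½ · (279 - 570/7) · 1383 = 1912689/14.
Change in producer surplus = 1912689/14 - 4292450/7 = -476586.5.

-476586.5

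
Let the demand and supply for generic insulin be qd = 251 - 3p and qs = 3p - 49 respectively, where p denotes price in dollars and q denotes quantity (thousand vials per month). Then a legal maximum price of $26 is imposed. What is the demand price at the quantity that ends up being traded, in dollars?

Setting quantity demanded equal to quantity supplied, 251 - 3p = 3p - 49, gives p* = 50 and q* = 101.
Because the ceiling (26) lies below the market-clearing price, it is binding.
At p = 26: qd = 251 - 3·26 = 173 and qs = 3·26 - 49 = 29.
Only 29 units reach the market. On the demand curve, the marginal buyer's willingness to pay at q = 29 is (251 - 29)/3 = 74.

74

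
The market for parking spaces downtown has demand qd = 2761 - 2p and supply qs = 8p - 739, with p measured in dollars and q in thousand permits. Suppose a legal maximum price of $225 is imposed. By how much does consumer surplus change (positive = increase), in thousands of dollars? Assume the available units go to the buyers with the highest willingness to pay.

In a free market, 2761 - 2p = 8p - 739 gives the equilibrium p* = 350, q* = 2061.
Since 225 < 350, the ceiling is binding.
At p = 225: qd = 2761 - 2·225 = 2311 and qs = 8·225 - 739 = 1061.
Consumer surplus without the control is ½ · (1380.5 - 350) · 2061 = 1061930.25.
With the ceiling, 1061 units are sold at 225 (assume they go to the highest-value buyers). The demand price at q = 1061 is 850, so CS = ½ · [(1380.5 - 225) + (850 - 225)] · 1061 = 944555.25.
Change in consumer surplus = 944555.25 - 1061930.25 = -117375.

-117375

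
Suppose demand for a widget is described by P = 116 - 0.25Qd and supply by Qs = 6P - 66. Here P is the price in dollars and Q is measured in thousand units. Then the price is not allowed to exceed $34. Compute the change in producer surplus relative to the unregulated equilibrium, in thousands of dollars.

Rearranging demand gives Qd = 464 - 4P. In a free market, 464 - 4P = 6P - 66 gives the equilibrium P* = 53, Q* = 252.
Because the ceiling (34) lies below the market-clearing price, it is binding.
At P = 34: Qd = 464 - 4·34 = 328 and Qs = 6·34 - 66 = 138.
Producer surplus without the control is ½ · (53 - 11) · 252 = 5292.
With the ceiling, producers sell 138 units at 34, so PS = ½ · (34 - 11) · 138 = 1587.
Change in producer surplus = 1587 - 5292 = -3705.

-3705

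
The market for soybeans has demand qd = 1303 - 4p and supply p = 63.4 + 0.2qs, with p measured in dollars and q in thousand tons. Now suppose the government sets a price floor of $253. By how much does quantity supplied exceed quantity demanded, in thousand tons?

Rearranging supply gives qs = 5p - 317. In a free market, 1303 - 4p = 5p - 317 gives the equilibrium p* = 180, q* = 583.
Since 253 > 180, the floor is binding.
At p = 253: qd = 1303 - 4·253 = 291 and qs = 5·253 - 317 = 948.
Surplus = qs - qd = 948 - 291 = 657.

657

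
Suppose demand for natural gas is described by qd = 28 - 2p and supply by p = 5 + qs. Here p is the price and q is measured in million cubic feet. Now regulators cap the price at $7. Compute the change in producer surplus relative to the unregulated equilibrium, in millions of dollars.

-16

Rearranging supply gives qs = p - 5. Setting quantity demanded equal to quantity supplied, 28 - 2p = p - 5, gives p* = 11 and q* = 6.
Because the ceiling (7) lies below the market-clearing price, it is binding.
At p = 7: qd = 28 - 2·7 = 14 and qs = 7 - 5 = 2.
Producer surplus without the control is ½ · (11 - 5) · 6 = 18.
With the ceiling, producers sell 2 units at 7, so PS = ½ · (7 - 5) · 2 = 2.
Change in producer surplus = 2 - 18 = -16.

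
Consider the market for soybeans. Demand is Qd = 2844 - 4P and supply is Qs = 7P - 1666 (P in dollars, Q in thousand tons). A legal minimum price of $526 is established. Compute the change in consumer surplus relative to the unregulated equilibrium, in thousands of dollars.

Equilibrium: 2844 - 4P = 7P - 1666, so 4510 = 11P and P* = 410, Q* = 1204.
The floor of 526 is above the equilibrium price 410, so it binds.
At P = 526: Qd = 2844 - 4·526 = 740 and Qs = 7·526 - 1666 = 2016.
Consumer surplus without the control is ½ · (711 - 410) · 1204 = 181202.
With the floor, consumers buy 740 units at 526, so CS = ½ · (711 - 526) · 740 = 68450.
Change in consumer surplus = 68450 - 181202 = -112752.

-112752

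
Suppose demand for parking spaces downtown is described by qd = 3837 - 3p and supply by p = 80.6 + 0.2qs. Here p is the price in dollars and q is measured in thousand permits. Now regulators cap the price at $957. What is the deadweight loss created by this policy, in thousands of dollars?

Rearranging supply gives qs = 5p - 403. In a free market, 3837 - 3p = 5p - 403 gives the equilibrium p* = 530, q* = 2247.
The ceiling of 957 is above the equilibrium price 530, so it is not binding; the market clears at p* = 530, q* = 2247.
Since the control does not bind, no trades are prevented and deadweight loss is zero.

0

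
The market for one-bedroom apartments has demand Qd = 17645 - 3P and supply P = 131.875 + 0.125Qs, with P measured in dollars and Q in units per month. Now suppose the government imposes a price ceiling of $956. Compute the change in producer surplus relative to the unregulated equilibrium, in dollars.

-7119336

Rearranging supply gives Qs = 8P - 1055. Setting quantity demanded equal to quantity supplied, 17645 - 3P = 8P - 1055, gives P* = 1700 and Q* = 12545.
Because the ceiling (956) lies below the market-clearing price, it is binding.
At P = 956: Qd = 17645 - 3·956 = 14777 and Qs = 8·956 - 1055 = 6593.
Producer surplus without the control is ½ · (1700 - 131.875) · 12545 = 9836064.0625.
With the ceiling, producers sell 6593 units at 956, so PS = ½ · (956 - 131.875) · 6593 = 2716728.0625.
Change in producer surplus = 2716728.0625 - 9836064.0625 = -7119336.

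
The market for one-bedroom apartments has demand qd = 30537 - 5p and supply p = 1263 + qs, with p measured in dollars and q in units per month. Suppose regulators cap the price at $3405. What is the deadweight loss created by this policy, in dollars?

2154615

Rearranging supply gives qs = p - 1263. Equilibrium: 30537 - 5p = p - 1263, so 31800 = 6p and p* = 5300, q* = 4037.
Since 3405 < 5300, the ceiling is binding.
At p = 3405: qd = 30537 - 5·3405 = 13512 and qs = 3405 - 1263 = 2142.
Quantity traded falls to 2142. At q = 2142 the demand price is (30537 - 2142)/5 = 5679 and the supply price is 1263 + 2142 = 3405.
Deadweight loss = ½ · (5679 - 3405) · (4037 - 2142) = ½ · 2274 · 1895 = 2154615.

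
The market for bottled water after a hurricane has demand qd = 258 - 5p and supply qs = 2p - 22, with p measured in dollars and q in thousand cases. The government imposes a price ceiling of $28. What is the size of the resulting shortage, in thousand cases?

84

Setting quantity demanded equal to quantity supplied, 258 - 5p = 2p - 22, gives p* = 40 and q* = 58.
Because the ceiling (28) lies below the market-clearing price, it is binding.
At p = 28: qd = 258 - 5·28 = 118 and qs = 2·28 - 22 = 34.
Shortage = qd - qs = 118 - 34 = 84.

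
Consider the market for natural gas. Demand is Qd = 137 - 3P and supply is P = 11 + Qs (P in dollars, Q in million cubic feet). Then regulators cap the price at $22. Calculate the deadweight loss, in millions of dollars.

Rearranging supply gives Qs = P - 11. Setting quantity demanded equal to quantity supplied, 137 - 3P = P - 11, gives P* = 37 and Q* = 26.
Since 22 < 37, the ceiling is binding.
At P = 22: Qd = 137 - 3·22 = 71 and Qs = 22 - 11 = 11.
Quantity traded falls to 11. At Q = 11 the demand price is (137 - 11)/3 = 42 and the supply price is 11 + 11 = 22.
Deadweight loss = ½ · (42 - 22) · (26 - 11) = ½ · 20 · 15 = 150.

150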